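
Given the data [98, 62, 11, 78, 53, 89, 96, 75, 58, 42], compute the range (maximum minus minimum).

87

Step 1: Identify the maximum value: max = 98
Step 2: Identify the minimum value: min = 11
Step 3: Range = max - min = 98 - 11 = 87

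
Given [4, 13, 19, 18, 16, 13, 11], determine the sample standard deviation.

5.0615

Step 1: Compute the mean: 13.4286
Step 2: Sum of squared deviations from the mean: 153.7143
Step 3: Sample variance = 153.7143 / 6 = 25.619
Step 4: Standard deviation = sqrt(25.619) = 5.0615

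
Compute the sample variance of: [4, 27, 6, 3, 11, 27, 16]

105.619

Step 1: Compute the mean: (4 + 27 + 6 + 3 + 11 + 27 + 16) / 7 = 13.4286
Step 2: Compute squared deviations from the mean:
  (4 - 13.4286)^2 = 88.898
  (27 - 13.4286)^2 = 184.1837
  (6 - 13.4286)^2 = 55.1837
  (3 - 13.4286)^2 = 108.7551
  (11 - 13.4286)^2 = 5.898
  (27 - 13.4286)^2 = 184.1837
  (16 - 13.4286)^2 = 6.6122
Step 3: Sum of squared deviations = 633.7143
Step 4: Sample variance = 633.7143 / 6 = 105.619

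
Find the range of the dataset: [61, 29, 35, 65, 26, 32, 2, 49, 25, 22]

63

Step 1: Identify the maximum value: max = 65
Step 2: Identify the minimum value: min = 2
Step 3: Range = max - min = 65 - 2 = 63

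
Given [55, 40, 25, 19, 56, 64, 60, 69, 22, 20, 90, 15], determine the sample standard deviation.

24.4223

Step 1: Compute the mean: 44.5833
Step 2: Sum of squared deviations from the mean: 6560.9167
Step 3: Sample variance = 6560.9167 / 11 = 596.447
Step 4: Standard deviation = sqrt(596.447) = 24.4223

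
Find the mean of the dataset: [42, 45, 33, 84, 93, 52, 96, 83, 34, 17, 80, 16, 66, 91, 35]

57.8

Step 1: Sum all values: 42 + 45 + 33 + 84 + 93 + 52 + 96 + 83 + 34 + 17 + 80 + 16 + 66 + 91 + 35 = 867
Step 2: Count the number of values: n = 15
Step 3: Mean = sum / n = 867 / 15 = 57.8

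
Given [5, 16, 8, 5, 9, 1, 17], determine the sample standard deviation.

5.908

Step 1: Compute the mean: 8.7143
Step 2: Sum of squared deviations from the mean: 209.4286
Step 3: Sample variance = 209.4286 / 6 = 34.9048
Step 4: Standard deviation = sqrt(34.9048) = 5.908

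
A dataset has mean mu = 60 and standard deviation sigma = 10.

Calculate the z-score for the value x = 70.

1

Step 1: Recall the z-score formula: z = (x - mu) / sigma
Step 2: Substitute values: z = (70 - 60) / 10
Step 3: z = 10 / 10 = 1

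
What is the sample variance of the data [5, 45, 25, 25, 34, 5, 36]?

233.6667

Step 1: Compute the mean: (5 + 45 + 25 + 25 + 34 + 5 + 36) / 7 = 25
Step 2: Compute squared deviations from the mean:
  (5 - 25)^2 = 400
  (45 - 25)^2 = 400
  (25 - 25)^2 = 0
  (25 - 25)^2 = 0
  (34 - 25)^2 = 81
  (5 - 25)^2 = 400
  (36 - 25)^2 = 121
Step 3: Sum of squared deviations = 1402
Step 4: Sample variance = 1402 / 6 = 233.6667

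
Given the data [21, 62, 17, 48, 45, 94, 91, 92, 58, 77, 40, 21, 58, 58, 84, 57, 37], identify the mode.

58

Step 1: Count the frequency of each value:
  17: appears 1 time(s)
  21: appears 2 time(s)
  37: appears 1 time(s)
  40: appears 1 time(s)
  45: appears 1 time(s)
  48: appears 1 time(s)
  57: appears 1 time(s)
  58: appears 3 time(s)
  62: appears 1 time(s)
  77: appears 1 time(s)
  84: appears 1 time(s)
  91: appears 1 time(s)
  92: appears 1 time(s)
  94: appears 1 time(s)
Step 2: The value 58 appears most frequently (3 times).
Step 3: Mode = 58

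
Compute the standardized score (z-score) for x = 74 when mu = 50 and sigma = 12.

2

Step 1: Recall the z-score formula: z = (x - mu) / sigma
Step 2: Substitute values: z = (74 - 50) / 12
Step 3: z = 24 / 12 = 2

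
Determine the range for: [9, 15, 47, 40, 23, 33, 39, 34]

38

Step 1: Identify the maximum value: max = 47
Step 2: Identify the minimum value: min = 9
Step 3: Range = max - min = 47 - 9 = 38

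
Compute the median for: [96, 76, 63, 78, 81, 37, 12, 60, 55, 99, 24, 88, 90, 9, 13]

63

Step 1: Sort the data in ascending order: [9, 12, 13, 24, 37, 55, 60, 63, 76, 78, 81, 88, 90, 96, 99]
Step 2: The number of values is n = 15.
Step 3: Since n is odd, the median is the middle value at position 8: 63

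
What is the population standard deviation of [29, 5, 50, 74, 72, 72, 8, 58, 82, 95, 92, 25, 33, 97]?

30.6704

Step 1: Compute the mean: 56.5714
Step 2: Sum of squared deviations from the mean: 13169.4286
Step 3: Population variance = 13169.4286 / 14 = 940.6735
Step 4: Standard deviation = sqrt(940.6735) = 30.6704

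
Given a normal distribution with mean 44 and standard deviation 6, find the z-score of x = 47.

0.5

Step 1: Recall the z-score formula: z = (x - mu) / sigma
Step 2: Substitute values: z = (47 - 44) / 6
Step 3: z = 3 / 6 = 0.5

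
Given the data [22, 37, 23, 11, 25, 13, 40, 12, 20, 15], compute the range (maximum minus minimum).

29

Step 1: Identify the maximum value: max = 40
Step 2: Identify the minimum value: min = 11
Step 3: Range = max - min = 40 - 11 = 29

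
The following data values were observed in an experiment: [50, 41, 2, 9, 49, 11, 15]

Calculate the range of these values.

48

Step 1: Identify the maximum value: max = 50
Step 2: Identify the minimum value: min = 2
Step 3: Range = max - min = 50 - 2 = 48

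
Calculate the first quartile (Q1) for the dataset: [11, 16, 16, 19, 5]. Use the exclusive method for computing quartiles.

8

Step 1: Sort the data: [5, 11, 16, 16, 19]
Step 2: n = 5
Step 3: Using the exclusive quartile method:
  Q1 = 8
  Q2 (median) = 16
  Q3 = 17.5
  IQR = Q3 - Q1 = 17.5 - 8 = 9.5
Step 4: Q1 = 8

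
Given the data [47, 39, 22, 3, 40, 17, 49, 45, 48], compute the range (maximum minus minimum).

46

Step 1: Identify the maximum value: max = 49
Step 2: Identify the minimum value: min = 3
Step 3: Range = max - min = 49 - 3 = 46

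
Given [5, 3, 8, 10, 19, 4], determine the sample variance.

34.9667

Step 1: Compute the mean: (5 + 3 + 8 + 10 + 19 + 4) / 6 = 8.1667
Step 2: Compute squared deviations from the mean:
  (5 - 8.1667)^2 = 10.0278
  (3 - 8.1667)^2 = 26.6944
  (8 - 8.1667)^2 = 0.0278
  (10 - 8.1667)^2 = 3.3611
  (19 - 8.1667)^2 = 117.3611
  (4 - 8.1667)^2 = 17.3611
Step 3: Sum of squared deviations = 174.8333
Step 4: Sample variance = 174.8333 / 5 = 34.9667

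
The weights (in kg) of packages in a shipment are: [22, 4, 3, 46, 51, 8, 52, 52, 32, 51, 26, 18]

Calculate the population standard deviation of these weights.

18.7548

Step 1: Compute the mean: 30.4167
Step 2: Sum of squared deviations from the mean: 4220.9167
Step 3: Population variance = 4220.9167 / 12 = 351.7431
Step 4: Standard deviation = sqrt(351.7431) = 18.7548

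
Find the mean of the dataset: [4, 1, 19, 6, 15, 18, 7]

10

Step 1: Sum all values: 4 + 1 + 19 + 6 + 15 + 18 + 7 = 70
Step 2: Count the number of values: n = 7
Step 3: Mean = sum / n = 70 / 7 = 10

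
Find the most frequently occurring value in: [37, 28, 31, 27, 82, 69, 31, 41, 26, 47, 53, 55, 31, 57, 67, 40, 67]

31

Step 1: Count the frequency of each value:
  26: appears 1 time(s)
  27: appears 1 time(s)
  28: appears 1 time(s)
  31: appears 3 time(s)
  37: appears 1 time(s)
  40: appears 1 time(s)
  41: appears 1 time(s)
  47: appears 1 time(s)
  53: appears 1 time(s)
  55: appears 1 time(s)
  57: appears 1 time(s)
  67: appears 2 time(s)
  69: appears 1 time(s)
  82: appears 1 time(s)
Step 2: The value 31 appears most frequently (3 times).
Step 3: Mode = 31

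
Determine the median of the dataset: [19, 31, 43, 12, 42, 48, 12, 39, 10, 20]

25.5

Step 1: Sort the data in ascending order: [10, 12, 12, 19, 20, 31, 39, 42, 43, 48]
Step 2: The number of values is n = 10.
Step 3: Since n is even, the median is the average of positions 5 and 6:
  Median = (20 + 31) / 2 = 25.5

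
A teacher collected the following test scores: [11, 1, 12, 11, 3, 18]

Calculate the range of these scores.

17

Step 1: Identify the maximum value: max = 18
Step 2: Identify the minimum value: min = 1
Step 3: Range = max - min = 18 - 1 = 17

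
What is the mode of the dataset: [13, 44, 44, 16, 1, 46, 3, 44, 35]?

44

Step 1: Count the frequency of each value:
  1: appears 1 time(s)
  3: appears 1 time(s)
  13: appears 1 time(s)
  16: appears 1 time(s)
  35: appears 1 time(s)
  44: appears 3 time(s)
  46: appears 1 time(s)
Step 2: The value 44 appears most frequently (3 times).
Step 3: Mode = 44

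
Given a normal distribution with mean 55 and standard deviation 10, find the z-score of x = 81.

2.6

Step 1: Recall the z-score formula: z = (x - mu) / sigma
Step 2: Substitute values: z = (81 - 55) / 10
Step 3: z = 26 / 10 = 2.6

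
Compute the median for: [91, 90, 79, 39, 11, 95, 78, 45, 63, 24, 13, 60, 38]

60

Step 1: Sort the data in ascending order: [11, 13, 24, 38, 39, 45, 60, 63, 78, 79, 90, 91, 95]
Step 2: The number of values is n = 13.
Step 3: Since n is odd, the median is the middle value at position 7: 60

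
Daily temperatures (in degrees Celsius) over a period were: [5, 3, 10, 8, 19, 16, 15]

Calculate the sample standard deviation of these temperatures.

5.9841

Step 1: Compute the mean: 10.8571
Step 2: Sum of squared deviations from the mean: 214.8571
Step 3: Sample variance = 214.8571 / 6 = 35.8095
Step 4: Standard deviation = sqrt(35.8095) = 5.9841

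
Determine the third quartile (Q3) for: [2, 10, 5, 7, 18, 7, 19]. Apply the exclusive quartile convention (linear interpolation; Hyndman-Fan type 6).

18

Step 1: Sort the data: [2, 5, 7, 7, 10, 18, 19]
Step 2: n = 7
Step 3: Using the exclusive quartile method:
  Q1 = 5
  Q2 (median) = 7
  Q3 = 18
  IQR = Q3 - Q1 = 18 - 5 = 13
Step 4: Q3 = 18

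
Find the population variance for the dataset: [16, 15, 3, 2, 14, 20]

45.5556

Step 1: Compute the mean: (16 + 15 + 3 + 2 + 14 + 20) / 6 = 11.6667
Step 2: Compute squared deviations from the mean:
  (16 - 11.6667)^2 = 18.7778
  (15 - 11.6667)^2 = 11.1111
  (3 - 11.6667)^2 = 75.1111
  (2 - 11.6667)^2 = 93.4444
  (14 - 11.6667)^2 = 5.4444
  (20 - 11.6667)^2 = 69.4444
Step 3: Sum of squared deviations = 273.3333
Step 4: Population variance = 273.3333 / 6 = 45.5556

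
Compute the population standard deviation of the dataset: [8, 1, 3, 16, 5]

5.2383

Step 1: Compute the mean: 6.6
Step 2: Sum of squared deviations from the mean: 137.2
Step 3: Population variance = 137.2 / 5 = 27.44
Step 4: Standard deviation = sqrt(27.44) = 5.2383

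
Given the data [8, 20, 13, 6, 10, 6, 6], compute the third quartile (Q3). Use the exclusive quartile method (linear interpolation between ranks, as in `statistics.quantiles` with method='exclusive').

13

Step 1: Sort the data: [6, 6, 6, 8, 10, 13, 20]
Step 2: n = 7
Step 3: Using the exclusive quartile method:
  Q1 = 6
  Q2 (median) = 8
  Q3 = 13
  IQR = Q3 - Q1 = 13 - 6 = 7
Step 4: Q3 = 13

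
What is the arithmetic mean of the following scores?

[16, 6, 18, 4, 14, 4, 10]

10.2857

Step 1: Sum all values: 16 + 6 + 18 + 4 + 14 + 4 + 10 = 72
Step 2: Count the number of values: n = 7
Step 3: Mean = sum / n = 72 / 7 = 10.2857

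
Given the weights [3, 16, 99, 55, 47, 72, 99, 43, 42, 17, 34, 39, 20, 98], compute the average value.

48.8571

Step 1: Sum all values: 3 + 16 + 99 + 55 + 47 + 72 + 99 + 43 + 42 + 17 + 34 + 39 + 20 + 98 = 684
Step 2: Count the number of values: n = 14
Step 3: Mean = sum / n = 684 / 14 = 48.8571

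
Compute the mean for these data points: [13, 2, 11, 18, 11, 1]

9.3333

Step 1: Sum all values: 13 + 2 + 11 + 18 + 11 + 1 = 56
Step 2: Count the number of values: n = 6
Step 3: Mean = sum / n = 56 / 6 = 9.3333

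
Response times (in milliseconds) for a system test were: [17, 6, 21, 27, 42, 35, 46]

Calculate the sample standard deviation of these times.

14.2795

Step 1: Compute the mean: 27.7143
Step 2: Sum of squared deviations from the mean: 1223.4286
Step 3: Sample variance = 1223.4286 / 6 = 203.9048
Step 4: Standard deviation = sqrt(203.9048) = 14.2795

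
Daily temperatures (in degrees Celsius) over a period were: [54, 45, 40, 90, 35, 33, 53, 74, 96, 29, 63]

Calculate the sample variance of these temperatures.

521.6545

Step 1: Compute the mean: (54 + 45 + 40 + 90 + 35 + 33 + 53 + 74 + 96 + 29 + 63) / 11 = 55.6364
Step 2: Compute squared deviations from the mean:
  (54 - 55.6364)^2 = 2.6777
  (45 - 55.6364)^2 = 113.1322
  (40 - 55.6364)^2 = 244.4959
  (90 - 55.6364)^2 = 1180.8595
  (35 - 55.6364)^2 = 425.8595
  (33 - 55.6364)^2 = 512.405
  (53 - 55.6364)^2 = 6.9504
  (74 - 55.6364)^2 = 337.2231
  (96 - 55.6364)^2 = 1629.2231
  (29 - 55.6364)^2 = 709.4959
  (63 - 55.6364)^2 = 54.2231
Step 3: Sum of squared deviations = 5216.5455
Step 4: Sample variance = 5216.5455 / 10 = 521.6545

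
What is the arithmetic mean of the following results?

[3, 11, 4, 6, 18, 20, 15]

11

Step 1: Sum all values: 3 + 11 + 4 + 6 + 18 + 20 + 15 = 77
Step 2: Count the number of values: n = 7
Step 3: Mean = sum / n = 77 / 7 = 11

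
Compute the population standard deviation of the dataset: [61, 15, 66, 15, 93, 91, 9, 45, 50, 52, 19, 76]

28.4292

Step 1: Compute the mean: 49.3333
Step 2: Sum of squared deviations from the mean: 9698.6667
Step 3: Population variance = 9698.6667 / 12 = 808.2222
Step 4: Standard deviation = sqrt(808.2222) = 28.4292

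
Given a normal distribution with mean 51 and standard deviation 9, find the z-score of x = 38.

-1.4444

Step 1: Recall the z-score formula: z = (x - mu) / sigma
Step 2: Substitute values: z = (38 - 51) / 9
Step 3: z = -13 / 9 = -1.4444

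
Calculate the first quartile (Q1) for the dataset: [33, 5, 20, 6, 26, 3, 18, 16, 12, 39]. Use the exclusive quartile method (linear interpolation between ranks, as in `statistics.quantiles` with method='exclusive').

5.75

Step 1: Sort the data: [3, 5, 6, 12, 16, 18, 20, 26, 33, 39]
Step 2: n = 10
Step 3: Using the exclusive quartile method:
  Q1 = 5.75
  Q2 (median) = 17
  Q3 = 27.75
  IQR = Q3 - Q1 = 27.75 - 5.75 = 22
Step 4: Q1 = 5.75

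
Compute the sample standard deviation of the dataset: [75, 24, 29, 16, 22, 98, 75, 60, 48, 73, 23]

28.2286

Step 1: Compute the mean: 49.3636
Step 2: Sum of squared deviations from the mean: 7968.5455
Step 3: Sample variance = 7968.5455 / 10 = 796.8545
Step 4: Standard deviation = sqrt(796.8545) = 28.2286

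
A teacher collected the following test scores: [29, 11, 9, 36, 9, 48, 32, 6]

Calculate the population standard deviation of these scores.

14.7224

Step 1: Compute the mean: 22.5
Step 2: Sum of squared deviations from the mean: 1734
Step 3: Population variance = 1734 / 8 = 216.75
Step 4: Standard deviation = sqrt(216.75) = 14.7224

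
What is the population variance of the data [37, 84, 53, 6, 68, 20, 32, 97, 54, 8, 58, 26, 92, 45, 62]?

758.3822

Step 1: Compute the mean: (37 + 84 + 53 + 6 + 68 + 20 + 32 + 97 + 54 + 8 + 58 + 26 + 92 + 45 + 62) / 15 = 49.4667
Step 2: Compute squared deviations from the mean:
  (37 - 49.4667)^2 = 155.4178
  (84 - 49.4667)^2 = 1192.5511
  (53 - 49.4667)^2 = 12.4844
  (6 - 49.4667)^2 = 1889.3511
  (68 - 49.4667)^2 = 343.4844
  (20 - 49.4667)^2 = 868.2844
  (32 - 49.4667)^2 = 305.0844
  (97 - 49.4667)^2 = 2259.4178
  (54 - 49.4667)^2 = 20.5511
  (8 - 49.4667)^2 = 1719.4844
  (58 - 49.4667)^2 = 72.8178
  (26 - 49.4667)^2 = 550.6844
  (92 - 49.4667)^2 = 1809.0844
  (45 - 49.4667)^2 = 19.9511
  (62 - 49.4667)^2 = 157.0844
Step 3: Sum of squared deviations = 11375.7333
Step 4: Population variance = 11375.7333 / 15 = 758.3822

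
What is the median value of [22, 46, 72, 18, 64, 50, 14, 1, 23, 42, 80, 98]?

44

Step 1: Sort the data in ascending order: [1, 14, 18, 22, 23, 42, 46, 50, 64, 72, 80, 98]
Step 2: The number of values is n = 12.
Step 3: Since n is even, the median is the average of positions 6 and 7:
  Median = (42 + 46) / 2 = 44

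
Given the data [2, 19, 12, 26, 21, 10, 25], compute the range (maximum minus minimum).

24

Step 1: Identify the maximum value: max = 26
Step 2: Identify the minimum value: min = 2
Step 3: Range = max - min = 26 - 2 = 24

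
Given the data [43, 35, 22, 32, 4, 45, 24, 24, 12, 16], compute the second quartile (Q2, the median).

24

Step 1: Sort the data: [4, 12, 16, 22, 24, 24, 32, 35, 43, 45]
Step 2: n = 10
Step 3: Q2 is the median. Since n is even, it is the average of the values at positions 5 and 6:
  Q2 = (24 + 24) / 2 = 24
Step 4: Q2 = 24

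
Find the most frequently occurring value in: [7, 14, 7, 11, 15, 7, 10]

7

Step 1: Count the frequency of each value:
  7: appears 3 time(s)
  10: appears 1 time(s)
  11: appears 1 time(s)
  14: appears 1 time(s)
  15: appears 1 time(s)
Step 2: The value 7 appears most frequently (3 times).
Step 3: Mode = 7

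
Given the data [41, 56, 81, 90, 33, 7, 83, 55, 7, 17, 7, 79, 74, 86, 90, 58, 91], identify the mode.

7

Step 1: Count the frequency of each value:
  7: appears 3 time(s)
  17: appears 1 time(s)
  33: appears 1 time(s)
  41: appears 1 time(s)
  55: appears 1 time(s)
  56: appears 1 time(s)
  58: appears 1 time(s)
  74: appears 1 time(s)
  79: appears 1 time(s)
  81: appears 1 time(s)
  83: appears 1 time(s)
  86: appears 1 time(s)
  90: appears 2 time(s)
  91: appears 1 time(s)
Step 2: The value 7 appears most frequently (3 times).
Step 3: Mode = 7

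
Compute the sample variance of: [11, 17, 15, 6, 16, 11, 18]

18.2857

Step 1: Compute the mean: (11 + 17 + 15 + 6 + 16 + 11 + 18) / 7 = 13.4286
Step 2: Compute squared deviations from the mean:
  (11 - 13.4286)^2 = 5.898
  (17 - 13.4286)^2 = 12.7551
  (15 - 13.4286)^2 = 2.4694
  (6 - 13.4286)^2 = 55.1837
  (16 - 13.4286)^2 = 6.6122
  (11 - 13.4286)^2 = 5.898
  (18 - 13.4286)^2 = 20.898
Step 3: Sum of squared deviations = 109.7143
Step 4: Sample variance = 109.7143 / 6 = 18.2857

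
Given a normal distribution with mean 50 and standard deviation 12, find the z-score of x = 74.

2

Step 1: Recall the z-score formula: z = (x - mu) / sigma
Step 2: Substitute values: z = (74 - 50) / 12
Step 3: z = 24 / 12 = 2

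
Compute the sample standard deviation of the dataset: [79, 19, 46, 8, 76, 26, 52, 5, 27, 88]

30.3469

Step 1: Compute the mean: 42.6
Step 2: Sum of squared deviations from the mean: 8288.4
Step 3: Sample variance = 8288.4 / 9 = 920.9333
Step 4: Standard deviation = sqrt(920.9333) = 30.3469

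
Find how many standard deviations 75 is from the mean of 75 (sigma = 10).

0

Step 1: Recall the z-score formula: z = (x - mu) / sigma
Step 2: Substitute values: z = (75 - 75) / 10
Step 3: z = 0 / 10 = 0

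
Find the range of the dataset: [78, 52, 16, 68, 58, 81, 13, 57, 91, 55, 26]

78

Step 1: Identify the maximum value: max = 91
Step 2: Identify the minimum value: min = 13
Step 3: Range = max - min = 91 - 13 = 78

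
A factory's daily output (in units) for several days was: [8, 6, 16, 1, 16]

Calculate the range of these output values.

15

Step 1: Identify the maximum value: max = 16
Step 2: Identify the minimum value: min = 1
Step 3: Range = max - min = 16 - 1 = 15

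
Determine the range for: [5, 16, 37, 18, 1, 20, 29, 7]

36

Step 1: Identify the maximum value: max = 37
Step 2: Identify the minimum value: min = 1
Step 3: Range = max - min = 37 - 1 = 36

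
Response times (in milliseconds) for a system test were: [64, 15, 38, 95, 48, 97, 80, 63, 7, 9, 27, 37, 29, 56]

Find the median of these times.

43

Step 1: Sort the data in ascending order: [7, 9, 15, 27, 29, 37, 38, 48, 56, 63, 64, 80, 95, 97]
Step 2: The number of values is n = 14.
Step 3: Since n is even, the median is the average of positions 7 and 8:
  Median = (38 + 48) / 2 = 43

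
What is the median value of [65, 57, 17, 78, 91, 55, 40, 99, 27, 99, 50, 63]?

60

Step 1: Sort the data in ascending order: [17, 27, 40, 50, 55, 57, 63, 65, 78, 91, 99, 99]
Step 2: The number of values is n = 12.
Step 3: Since n is even, the median is the average of positions 6 and 7:
  Median = (57 + 63) / 2 = 60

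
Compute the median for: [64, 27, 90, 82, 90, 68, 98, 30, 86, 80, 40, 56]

74

Step 1: Sort the data in ascending order: [27, 30, 40, 56, 64, 68, 80, 82, 86, 90, 90, 98]
Step 2: The number of values is n = 12.
Step 3: Since n is even, the median is the average of positions 6 and 7:
  Median = (68 + 80) / 2 = 74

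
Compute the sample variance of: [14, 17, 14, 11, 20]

11.7

Step 1: Compute the mean: (14 + 17 + 14 + 11 + 20) / 5 = 15.2
Step 2: Compute squared deviations from the mean:
  (14 - 15.2)^2 = 1.44
  (17 - 15.2)^2 = 3.24
  (14 - 15.2)^2 = 1.44
  (11 - 15.2)^2 = 17.64
  (20 - 15.2)^2 = 23.04
Step 3: Sum of squared deviations = 46.8
Step 4: Sample variance = 46.8 / 4 = 11.7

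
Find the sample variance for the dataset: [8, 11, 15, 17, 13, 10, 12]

9.2381

Step 1: Compute the mean: (8 + 11 + 15 + 17 + 13 + 10 + 12) / 7 = 12.2857
Step 2: Compute squared deviations from the mean:
  (8 - 12.2857)^2 = 18.3673
  (11 - 12.2857)^2 = 1.6531
  (15 - 12.2857)^2 = 7.3673
  (17 - 12.2857)^2 = 22.2245
  (13 - 12.2857)^2 = 0.5102
  (10 - 12.2857)^2 = 5.2245
  (12 - 12.2857)^2 = 0.0816
Step 3: Sum of squared deviations = 55.4286
Step 4: Sample variance = 55.4286 / 6 = 9.2381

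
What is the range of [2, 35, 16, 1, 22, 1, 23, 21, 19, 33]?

34

Step 1: Identify the maximum value: max = 35
Step 2: Identify the minimum value: min = 1
Step 3: Range = max - min = 35 - 1 = 34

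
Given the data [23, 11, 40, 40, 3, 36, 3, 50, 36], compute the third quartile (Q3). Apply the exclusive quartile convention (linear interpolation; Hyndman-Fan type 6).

40

Step 1: Sort the data: [3, 3, 11, 23, 36, 36, 40, 40, 50]
Step 2: n = 9
Step 3: Using the exclusive quartile method:
  Q1 = 7
  Q2 (median) = 36
  Q3 = 40
  IQR = Q3 - Q1 = 40 - 7 = 33
Step 4: Q3 = 40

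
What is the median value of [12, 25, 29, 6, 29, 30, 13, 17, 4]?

17

Step 1: Sort the data in ascending order: [4, 6, 12, 13, 17, 25, 29, 29, 30]
Step 2: The number of values is n = 9.
Step 3: Since n is odd, the median is the middle value at position 5: 17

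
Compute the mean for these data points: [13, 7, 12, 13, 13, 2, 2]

8.8571

Step 1: Sum all values: 13 + 7 + 12 + 13 + 13 + 2 + 2 = 62
Step 2: Count the number of values: n = 7
Step 3: Mean = sum / n = 62 / 7 = 8.8571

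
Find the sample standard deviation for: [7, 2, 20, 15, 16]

7.3144

Step 1: Compute the mean: 12
Step 2: Sum of squared deviations from the mean: 214
Step 3: Sample variance = 214 / 4 = 53.5
Step 4: Standard deviation = sqrt(53.5) = 7.3144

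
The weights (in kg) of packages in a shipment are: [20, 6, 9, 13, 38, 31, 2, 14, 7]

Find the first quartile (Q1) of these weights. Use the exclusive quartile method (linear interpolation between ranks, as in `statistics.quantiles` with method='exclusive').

6.5

Step 1: Sort the data: [2, 6, 7, 9, 13, 14, 20, 31, 38]
Step 2: n = 9
Step 3: Using the exclusive quartile method:
  Q1 = 6.5
  Q2 (median) = 13
  Q3 = 25.5
  IQR = Q3 - Q1 = 25.5 - 6.5 = 19
Step 4: Q1 = 6.5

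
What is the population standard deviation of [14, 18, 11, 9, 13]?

3.0332

Step 1: Compute the mean: 13
Step 2: Sum of squared deviations from the mean: 46
Step 3: Population variance = 46 / 5 = 9.2
Step 4: Standard deviation = sqrt(9.2) = 3.0332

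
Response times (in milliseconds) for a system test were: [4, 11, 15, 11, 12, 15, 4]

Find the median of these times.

11

Step 1: Sort the data in ascending order: [4, 4, 11, 11, 12, 15, 15]
Step 2: The number of values is n = 7.
Step 3: Since n is odd, the median is the middle value at position 4: 11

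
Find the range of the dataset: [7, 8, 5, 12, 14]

9

Step 1: Identify the maximum value: max = 14
Step 2: Identify the minimum value: min = 5
Step 3: Range = max - min = 14 - 5 = 9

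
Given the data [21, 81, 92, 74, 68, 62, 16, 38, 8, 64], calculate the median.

63

Step 1: Sort the data in ascending order: [8, 16, 21, 38, 62, 64, 68, 74, 81, 92]
Step 2: The number of values is n = 10.
Step 3: Since n is even, the median is the average of positions 5 and 6:
  Median = (62 + 64) / 2 = 63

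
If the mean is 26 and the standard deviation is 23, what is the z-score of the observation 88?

2.6957

Step 1: Recall the z-score formula: z = (x - mu) / sigma
Step 2: Substitute values: z = (88 - 26) / 23
Step 3: z = 62 / 23 = 2.6957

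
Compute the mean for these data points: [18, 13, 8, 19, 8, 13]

13.1667

Step 1: Sum all values: 18 + 13 + 8 + 19 + 8 + 13 = 79
Step 2: Count the number of values: n = 6
Step 3: Mean = sum / n = 79 / 6 = 13.1667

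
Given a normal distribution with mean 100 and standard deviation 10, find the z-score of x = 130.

3

Step 1: Recall the z-score formula: z = (x - mu) / sigma
Step 2: Substitute values: z = (130 - 100) / 10
Step 3: z = 30 / 10 = 3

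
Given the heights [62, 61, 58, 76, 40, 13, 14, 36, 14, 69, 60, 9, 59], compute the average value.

43.9231

Step 1: Sum all values: 62 + 61 + 58 + 76 + 40 + 13 + 14 + 36 + 14 + 69 + 60 + 9 + 59 = 571
Step 2: Count the number of values: n = 13
Step 3: Mean = sum / n = 571 / 13 = 43.9231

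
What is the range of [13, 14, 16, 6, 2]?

14

Step 1: Identify the maximum value: max = 16
Step 2: Identify the minimum value: min = 2
Step 3: Range = max - min = 16 - 2 = 14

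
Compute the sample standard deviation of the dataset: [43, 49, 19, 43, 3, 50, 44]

17.8179

Step 1: Compute the mean: 35.8571
Step 2: Sum of squared deviations from the mean: 1904.8571
Step 3: Sample variance = 1904.8571 / 6 = 317.4762
Step 4: Standard deviation = sqrt(317.4762) = 17.8179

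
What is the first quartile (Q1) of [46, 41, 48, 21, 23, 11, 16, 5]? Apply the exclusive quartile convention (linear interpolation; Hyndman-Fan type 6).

12.25

Step 1: Sort the data: [5, 11, 16, 21, 23, 41, 46, 48]
Step 2: n = 8
Step 3: Using the exclusive quartile method:
  Q1 = 12.25
  Q2 (median) = 22
  Q3 = 44.75
  IQR = Q3 - Q1 = 44.75 - 12.25 = 32.5
Step 4: Q1 = 12.25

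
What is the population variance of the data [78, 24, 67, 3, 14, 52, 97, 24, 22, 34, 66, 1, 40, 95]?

962.352

Step 1: Compute the mean: (78 + 24 + 67 + 3 + 14 + 52 + 97 + 24 + 22 + 34 + 66 + 1 + 40 + 95) / 14 = 44.0714
Step 2: Compute squared deviations from the mean:
  (78 - 44.0714)^2 = 1151.148
  (24 - 44.0714)^2 = 402.8622
  (67 - 44.0714)^2 = 525.7194
  (3 - 44.0714)^2 = 1686.8622
  (14 - 44.0714)^2 = 904.2908
  (52 - 44.0714)^2 = 62.8622
  (97 - 44.0714)^2 = 2801.4337
  (24 - 44.0714)^2 = 402.8622
  (22 - 44.0714)^2 = 487.148
  (34 - 44.0714)^2 = 101.4337
  (66 - 44.0714)^2 = 480.8622
  (1 - 44.0714)^2 = 1855.148
  (40 - 44.0714)^2 = 16.5765
  (95 - 44.0714)^2 = 2593.7194
Step 3: Sum of squared deviations = 13472.9286
Step 4: Population variance = 13472.9286 / 14 = 962.352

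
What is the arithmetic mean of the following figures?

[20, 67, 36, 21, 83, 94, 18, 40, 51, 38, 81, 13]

46.8333

Step 1: Sum all values: 20 + 67 + 36 + 21 + 83 + 94 + 18 + 40 + 51 + 38 + 81 + 13 = 562
Step 2: Count the number of values: n = 12
Step 3: Mean = sum / n = 562 / 12 = 46.8333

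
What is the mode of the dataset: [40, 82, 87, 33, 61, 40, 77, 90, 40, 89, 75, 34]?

40

Step 1: Count the frequency of each value:
  33: appears 1 time(s)
  34: appears 1 time(s)
  40: appears 3 time(s)
  61: appears 1 time(s)
  75: appears 1 time(s)
  77: appears 1 time(s)
  82: appears 1 time(s)
  87: appears 1 time(s)
  89: appears 1 time(s)
  90: appears 1 time(s)
Step 2: The value 40 appears most frequently (3 times).
Step 3: Mode = 40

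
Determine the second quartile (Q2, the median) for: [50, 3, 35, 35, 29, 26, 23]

29

Step 1: Sort the data: [3, 23, 26, 29, 35, 35, 50]
Step 2: n = 7
Step 3: Q2 is the median. Since n is odd, it is the middle value at position 4: 29
Step 4: Q2 = 29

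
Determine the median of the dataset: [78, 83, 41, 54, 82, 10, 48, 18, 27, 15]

44.5

Step 1: Sort the data in ascending order: [10, 15, 18, 27, 41, 48, 54, 78, 82, 83]
Step 2: The number of values is n = 10.
Step 3: Since n is even, the median is the average of positions 5 and 6:
  Median = (41 + 48) / 2 = 44.5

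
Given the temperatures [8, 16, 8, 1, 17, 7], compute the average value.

9.5

Step 1: Sum all values: 8 + 16 + 8 + 1 + 17 + 7 = 57
Step 2: Count the number of values: n = 6
Step 3: Mean = sum / n = 57 / 6 = 9.5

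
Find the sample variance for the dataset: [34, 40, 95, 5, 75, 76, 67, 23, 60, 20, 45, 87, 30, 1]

907.2308

Step 1: Compute the mean: (34 + 40 + 95 + 5 + 75 + 76 + 67 + 23 + 60 + 20 + 45 + 87 + 30 + 1) / 14 = 47
Step 2: Compute squared deviations from the mean:
  (34 - 47)^2 = 169
  (40 - 47)^2 = 49
  (95 - 47)^2 = 2304
  (5 - 47)^2 = 1764
  (75 - 47)^2 = 784
  (76 - 47)^2 = 841
  (67 - 47)^2 = 400
  (23 - 47)^2 = 576
  (60 - 47)^2 = 169
  (20 - 47)^2 = 729
  (45 - 47)^2 = 4
  (87 - 47)^2 = 1600
  (30 - 47)^2 = 289
  (1 - 47)^2 = 2116
Step 3: Sum of squared deviations = 11794
Step 4: Sample variance = 11794 / 13 = 907.2308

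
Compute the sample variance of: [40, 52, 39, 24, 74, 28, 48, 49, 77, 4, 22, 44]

437.6591

Step 1: Compute the mean: (40 + 52 + 39 + 24 + 74 + 28 + 48 + 49 + 77 + 4 + 22 + 44) / 12 = 41.75
Step 2: Compute squared deviations from the mean:
  (40 - 41.75)^2 = 3.0625
  (52 - 41.75)^2 = 105.0625
  (39 - 41.75)^2 = 7.5625
  (24 - 41.75)^2 = 315.0625
  (74 - 41.75)^2 = 1040.0625
  (28 - 41.75)^2 = 189.0625
  (48 - 41.75)^2 = 39.0625
  (49 - 41.75)^2 = 52.5625
  (77 - 41.75)^2 = 1242.5625
  (4 - 41.75)^2 = 1425.0625
  (22 - 41.75)^2 = 390.0625
  (44 - 41.75)^2 = 5.0625
Step 3: Sum of squared deviations = 4814.25
Step 4: Sample variance = 4814.25 / 11 = 437.6591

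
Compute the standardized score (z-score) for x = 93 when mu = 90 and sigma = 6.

0.5

Step 1: Recall the z-score formula: z = (x - mu) / sigma
Step 2: Substitute values: z = (93 - 90) / 6
Step 3: z = 3 / 6 = 0.5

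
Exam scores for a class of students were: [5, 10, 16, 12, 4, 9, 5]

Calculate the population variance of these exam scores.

16.4898

Step 1: Compute the mean: (5 + 10 + 16 + 12 + 4 + 9 + 5) / 7 = 8.7143
Step 2: Compute squared deviations from the mean:
  (5 - 8.7143)^2 = 13.7959
  (10 - 8.7143)^2 = 1.6531
  (16 - 8.7143)^2 = 53.0816
  (12 - 8.7143)^2 = 10.7959
  (4 - 8.7143)^2 = 22.2245
  (9 - 8.7143)^2 = 0.0816
  (5 - 8.7143)^2 = 13.7959
Step 3: Sum of squared deviations = 115.4286
Step 4: Population variance = 115.4286 / 7 = 16.4898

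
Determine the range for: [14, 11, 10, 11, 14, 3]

11

Step 1: Identify the maximum value: max = 14
Step 2: Identify the minimum value: min = 3
Step 3: Range = max - min = 14 - 3 = 11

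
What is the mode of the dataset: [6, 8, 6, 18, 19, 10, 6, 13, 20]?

6

Step 1: Count the frequency of each value:
  6: appears 3 time(s)
  8: appears 1 time(s)
  10: appears 1 time(s)
  13: appears 1 time(s)
  18: appears 1 time(s)
  19: appears 1 time(s)
  20: appears 1 time(s)
Step 2: The value 6 appears most frequently (3 times).
Step 3: Mode = 6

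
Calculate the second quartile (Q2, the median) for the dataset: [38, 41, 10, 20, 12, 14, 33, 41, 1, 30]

25

Step 1: Sort the data: [1, 10, 12, 14, 20, 30, 33, 38, 41, 41]
Step 2: n = 10
Step 3: Q2 is the median. Since n is even, it is the average of the values at positions 5 and 6:
  Q2 = (20 + 30) / 2 = 25
Step 4: Q2 = 25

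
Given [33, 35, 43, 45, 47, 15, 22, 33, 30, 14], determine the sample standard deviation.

11.7478

Step 1: Compute the mean: 31.7
Step 2: Sum of squared deviations from the mean: 1242.1
Step 3: Sample variance = 1242.1 / 9 = 138.0111
Step 4: Standard deviation = sqrt(138.0111) = 11.7478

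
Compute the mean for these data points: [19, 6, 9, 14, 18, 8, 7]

11.5714

Step 1: Sum all values: 19 + 6 + 9 + 14 + 18 + 8 + 7 = 81
Step 2: Count the number of values: n = 7
Step 3: Mean = sum / n = 81 / 7 = 11.5714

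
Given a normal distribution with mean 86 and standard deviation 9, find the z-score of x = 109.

2.5556

Step 1: Recall the z-score formula: z = (x - mu) / sigma
Step 2: Substitute values: z = (109 - 86) / 9
Step 3: z = 23 / 9 = 2.5556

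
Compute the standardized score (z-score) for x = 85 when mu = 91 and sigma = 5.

-1.2

Step 1: Recall the z-score formula: z = (x - mu) / sigma
Step 2: Substitute values: z = (85 - 91) / 5
Step 3: z = -6 / 5 = -1.2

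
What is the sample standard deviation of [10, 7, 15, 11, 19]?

4.669

Step 1: Compute the mean: 12.4
Step 2: Sum of squared deviations from the mean: 87.2
Step 3: Sample variance = 87.2 / 4 = 21.8
Step 4: Standard deviation = sqrt(21.8) = 4.669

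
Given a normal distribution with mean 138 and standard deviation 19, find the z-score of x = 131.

-0.3684

Step 1: Recall the z-score formula: z = (x - mu) / sigma
Step 2: Substitute values: z = (131 - 138) / 19
Step 3: z = -7 / 19 = -0.3684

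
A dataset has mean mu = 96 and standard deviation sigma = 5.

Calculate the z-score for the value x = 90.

-1.2

Step 1: Recall the z-score formula: z = (x - mu) / sigma
Step 2: Substitute values: z = (90 - 96) / 5
Step 3: z = -6 / 5 = -1.2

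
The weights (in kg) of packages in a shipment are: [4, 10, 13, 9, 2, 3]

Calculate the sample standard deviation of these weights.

4.446

Step 1: Compute the mean: 6.8333
Step 2: Sum of squared deviations from the mean: 98.8333
Step 3: Sample variance = 98.8333 / 5 = 19.7667
Step 4: Standard deviation = sqrt(19.7667) = 4.446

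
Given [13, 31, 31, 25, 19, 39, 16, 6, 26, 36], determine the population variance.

100.56

Step 1: Compute the mean: (13 + 31 + 31 + 25 + 19 + 39 + 16 + 6 + 26 + 36) / 10 = 24.2
Step 2: Compute squared deviations from the mean:
  (13 - 24.2)^2 = 125.44
  (31 - 24.2)^2 = 46.24
  (31 - 24.2)^2 = 46.24
  (25 - 24.2)^2 = 0.64
  (19 - 24.2)^2 = 27.04
  (39 - 24.2)^2 = 219.04
  (16 - 24.2)^2 = 67.24
  (6 - 24.2)^2 = 331.24
  (26 - 24.2)^2 = 3.24
  (36 - 24.2)^2 = 139.24
Step 3: Sum of squared deviations = 1005.6
Step 4: Population variance = 1005.6 / 10 = 100.56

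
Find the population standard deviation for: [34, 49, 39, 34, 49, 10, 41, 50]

12.306

Step 1: Compute the mean: 38.25
Step 2: Sum of squared deviations from the mean: 1211.5
Step 3: Population variance = 1211.5 / 8 = 151.4375
Step 4: Standard deviation = sqrt(151.4375) = 12.306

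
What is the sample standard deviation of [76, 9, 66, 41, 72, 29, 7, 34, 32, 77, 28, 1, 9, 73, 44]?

27.2131

Step 1: Compute the mean: 39.8667
Step 2: Sum of squared deviations from the mean: 10367.7333
Step 3: Sample variance = 10367.7333 / 14 = 740.5524
Step 4: Standard deviation = sqrt(740.5524) = 27.2131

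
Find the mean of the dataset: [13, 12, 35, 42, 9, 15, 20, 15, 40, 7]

20.8

Step 1: Sum all values: 13 + 12 + 35 + 42 + 9 + 15 + 20 + 15 + 40 + 7 = 208
Step 2: Count the number of values: n = 10
Step 3: Mean = sum / n = 208 / 10 = 20.8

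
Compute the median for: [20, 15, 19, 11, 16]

16

Step 1: Sort the data in ascending order: [11, 15, 16, 19, 20]
Step 2: The number of values is n = 5.
Step 3: Since n is odd, the median is the middle value at position 3: 16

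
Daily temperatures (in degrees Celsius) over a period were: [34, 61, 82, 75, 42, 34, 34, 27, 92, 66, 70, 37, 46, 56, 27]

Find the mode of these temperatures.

34

Step 1: Count the frequency of each value:
  27: appears 2 time(s)
  34: appears 3 time(s)
  37: appears 1 time(s)
  42: appears 1 time(s)
  46: appears 1 time(s)
  56: appears 1 time(s)
  61: appears 1 time(s)
  66: appears 1 time(s)
  70: appears 1 time(s)
  75: appears 1 time(s)
  82: appears 1 time(s)
  92: appears 1 time(s)
Step 2: The value 34 appears most frequently (3 times).
Step 3: Mode = 34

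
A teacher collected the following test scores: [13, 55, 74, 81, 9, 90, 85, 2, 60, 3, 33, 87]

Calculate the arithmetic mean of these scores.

49.3333

Step 1: Sum all values: 13 + 55 + 74 + 81 + 9 + 90 + 85 + 2 + 60 + 3 + 33 + 87 = 592
Step 2: Count the number of values: n = 12
Step 3: Mean = sum / n = 592 / 12 = 49.3333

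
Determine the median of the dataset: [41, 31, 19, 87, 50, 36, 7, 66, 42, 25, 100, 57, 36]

41

Step 1: Sort the data in ascending order: [7, 19, 25, 31, 36, 36, 41, 42, 50, 57, 66, 87, 100]
Step 2: The number of values is n = 13.
Step 3: Since n is odd, the median is the middle value at position 7: 41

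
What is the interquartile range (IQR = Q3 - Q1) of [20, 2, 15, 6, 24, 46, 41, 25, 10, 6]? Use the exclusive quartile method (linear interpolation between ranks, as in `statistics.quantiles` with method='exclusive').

23

Step 1: Sort the data: [2, 6, 6, 10, 15, 20, 24, 25, 41, 46]
Step 2: n = 10
Step 3: Using the exclusive quartile method:
  Q1 = 6
  Q2 (median) = 17.5
  Q3 = 29
  IQR = Q3 - Q1 = 29 - 6 = 23
Step 4: IQR = 23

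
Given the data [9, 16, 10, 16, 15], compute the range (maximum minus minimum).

7

Step 1: Identify the maximum value: max = 16
Step 2: Identify the minimum value: min = 9
Step 3: Range = max - min = 16 - 9 = 7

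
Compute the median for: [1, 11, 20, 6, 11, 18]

11

Step 1: Sort the data in ascending order: [1, 6, 11, 11, 18, 20]
Step 2: The number of values is n = 6.
Step 3: Since n is even, the median is the average of positions 3 and 4:
  Median = (11 + 11) / 2 = 11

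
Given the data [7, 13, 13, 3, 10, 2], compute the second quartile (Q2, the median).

8.5

Step 1: Sort the data: [2, 3, 7, 10, 13, 13]
Step 2: n = 6
Step 3: Q2 is the median. Since n is even, it is the average of the values at positions 3 and 4:
  Q2 = (7 + 10) / 2 = 8.5
Step 4: Q2 = 8.5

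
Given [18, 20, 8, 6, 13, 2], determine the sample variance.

49.7667

Step 1: Compute the mean: (18 + 20 + 8 + 6 + 13 + 2) / 6 = 11.1667
Step 2: Compute squared deviations from the mean:
  (18 - 11.1667)^2 = 46.6944
  (20 - 11.1667)^2 = 78.0278
  (8 - 11.1667)^2 = 10.0278
  (6 - 11.1667)^2 = 26.6944
  (13 - 11.1667)^2 = 3.3611
  (2 - 11.1667)^2 = 84.0278
Step 3: Sum of squared deviations = 248.8333
Step 4: Sample variance = 248.8333 / 5 = 49.7667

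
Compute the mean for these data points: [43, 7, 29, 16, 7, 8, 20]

18.5714

Step 1: Sum all values: 43 + 7 + 29 + 16 + 7 + 8 + 20 = 130
Step 2: Count the number of values: n = 7
Step 3: Mean = sum / n = 130 / 7 = 18.5714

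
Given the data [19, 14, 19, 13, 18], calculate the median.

18

Step 1: Sort the data in ascending order: [13, 14, 18, 19, 19]
Step 2: The number of values is n = 5.
Step 3: Since n is odd, the median is the middle value at position 3: 18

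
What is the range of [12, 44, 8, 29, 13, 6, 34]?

38

Step 1: Identify the maximum value: max = 44
Step 2: Identify the minimum value: min = 6
Step 3: Range = max - min = 44 - 6 = 38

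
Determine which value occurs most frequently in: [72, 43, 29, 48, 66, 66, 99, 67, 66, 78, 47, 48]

66

Step 1: Count the frequency of each value:
  29: appears 1 time(s)
  43: appears 1 time(s)
  47: appears 1 time(s)
  48: appears 2 time(s)
  66: appears 3 time(s)
  67: appears 1 time(s)
  72: appears 1 time(s)
  78: appears 1 time(s)
  99: appears 1 time(s)
Step 2: The value 66 appears most frequently (3 times).
Step 3: Mode = 66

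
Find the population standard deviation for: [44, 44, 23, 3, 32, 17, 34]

13.8092

Step 1: Compute the mean: 28.1429
Step 2: Sum of squared deviations from the mean: 1334.8571
Step 3: Population variance = 1334.8571 / 7 = 190.6939
Step 4: Standard deviation = sqrt(190.6939) = 13.8092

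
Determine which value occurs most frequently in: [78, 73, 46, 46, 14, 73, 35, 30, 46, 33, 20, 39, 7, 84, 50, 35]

46

Step 1: Count the frequency of each value:
  7: appears 1 time(s)
  14: appears 1 time(s)
  20: appears 1 time(s)
  30: appears 1 time(s)
  33: appears 1 time(s)
  35: appears 2 time(s)
  39: appears 1 time(s)
  46: appears 3 time(s)
  50: appears 1 time(s)
  73: appears 2 time(s)
  78: appears 1 time(s)
  84: appears 1 time(s)
Step 2: The value 46 appears most frequently (3 times).
Step 3: Mode = 46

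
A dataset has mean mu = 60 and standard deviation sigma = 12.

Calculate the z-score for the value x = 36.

-2

Step 1: Recall the z-score formula: z = (x - mu) / sigma
Step 2: Substitute values: z = (36 - 60) / 12
Step 3: z = -24 / 12 = -2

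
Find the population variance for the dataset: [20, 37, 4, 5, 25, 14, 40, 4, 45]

232.2469

Step 1: Compute the mean: (20 + 37 + 4 + 5 + 25 + 14 + 40 + 4 + 45) / 9 = 21.5556
Step 2: Compute squared deviations from the mean:
  (20 - 21.5556)^2 = 2.4198
  (37 - 21.5556)^2 = 238.5309
  (4 - 21.5556)^2 = 308.1975
  (5 - 21.5556)^2 = 274.0864
  (25 - 21.5556)^2 = 11.8642
  (14 - 21.5556)^2 = 57.0864
  (40 - 21.5556)^2 = 340.1975
  (4 - 21.5556)^2 = 308.1975
  (45 - 21.5556)^2 = 549.642
Step 3: Sum of squared deviations = 2090.2222
Step 4: Population variance = 2090.2222 / 9 = 232.2469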